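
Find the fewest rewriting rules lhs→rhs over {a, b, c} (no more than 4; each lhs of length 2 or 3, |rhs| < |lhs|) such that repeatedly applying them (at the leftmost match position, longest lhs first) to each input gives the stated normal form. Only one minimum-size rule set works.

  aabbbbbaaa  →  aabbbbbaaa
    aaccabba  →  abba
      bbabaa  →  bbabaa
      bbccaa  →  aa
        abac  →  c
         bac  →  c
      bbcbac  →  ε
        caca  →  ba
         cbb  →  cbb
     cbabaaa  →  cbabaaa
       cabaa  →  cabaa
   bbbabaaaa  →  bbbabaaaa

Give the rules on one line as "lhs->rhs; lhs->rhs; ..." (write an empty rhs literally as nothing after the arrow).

  | aabbbbbaaa
  | aaccabba => accabba => ccabba => abba
  | bbabaa
  | bbccaa => bccaa => ccaa => aa

ac->c; bc->c; cac->b; cc->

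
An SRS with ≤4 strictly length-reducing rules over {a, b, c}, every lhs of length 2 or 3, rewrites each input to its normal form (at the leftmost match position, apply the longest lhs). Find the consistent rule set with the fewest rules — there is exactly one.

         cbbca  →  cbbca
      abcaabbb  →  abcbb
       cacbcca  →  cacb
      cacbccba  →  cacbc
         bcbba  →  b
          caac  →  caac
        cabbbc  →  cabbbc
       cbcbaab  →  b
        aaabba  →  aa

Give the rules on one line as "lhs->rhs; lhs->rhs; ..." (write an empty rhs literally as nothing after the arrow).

aab->; ba->a; cba->; cca->

  | cbbca
  | abcaabbb => abcbb
  | cacbcca => cacb
  | cacbccba => cacbc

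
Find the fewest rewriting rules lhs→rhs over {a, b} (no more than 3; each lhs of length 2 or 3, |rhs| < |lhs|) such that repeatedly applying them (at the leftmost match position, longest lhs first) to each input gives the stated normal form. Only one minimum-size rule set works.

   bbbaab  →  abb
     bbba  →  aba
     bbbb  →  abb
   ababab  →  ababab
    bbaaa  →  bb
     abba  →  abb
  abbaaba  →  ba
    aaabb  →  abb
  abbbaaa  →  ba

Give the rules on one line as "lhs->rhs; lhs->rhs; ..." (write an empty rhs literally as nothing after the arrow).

aa->; bba->bb; bbb->ab

  | bbbaab => abaab => abb
  | bbba => aba
  | bbbb => abb
  | ababab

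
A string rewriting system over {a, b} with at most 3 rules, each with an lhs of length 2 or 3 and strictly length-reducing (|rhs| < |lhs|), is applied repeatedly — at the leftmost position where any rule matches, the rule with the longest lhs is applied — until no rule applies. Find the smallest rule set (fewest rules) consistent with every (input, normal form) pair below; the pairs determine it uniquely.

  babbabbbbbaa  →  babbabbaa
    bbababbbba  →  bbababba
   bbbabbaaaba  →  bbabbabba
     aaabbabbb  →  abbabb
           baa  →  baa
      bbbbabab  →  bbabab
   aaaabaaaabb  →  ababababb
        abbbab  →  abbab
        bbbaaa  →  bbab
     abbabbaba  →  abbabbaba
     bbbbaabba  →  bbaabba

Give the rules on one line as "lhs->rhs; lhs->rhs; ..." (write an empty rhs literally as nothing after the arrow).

aaa->ab; bbb->bb

  | babbabbbbbaa => babbabbbbaa => babbabbbaa => babbabbaa
  | bbababbbba => bbababbba => bbababba
  | bbbabbaaaba => bbabbaaaba => bbabbabba
  | aaabbabbb => abbbabbb => abbabbb => abbabb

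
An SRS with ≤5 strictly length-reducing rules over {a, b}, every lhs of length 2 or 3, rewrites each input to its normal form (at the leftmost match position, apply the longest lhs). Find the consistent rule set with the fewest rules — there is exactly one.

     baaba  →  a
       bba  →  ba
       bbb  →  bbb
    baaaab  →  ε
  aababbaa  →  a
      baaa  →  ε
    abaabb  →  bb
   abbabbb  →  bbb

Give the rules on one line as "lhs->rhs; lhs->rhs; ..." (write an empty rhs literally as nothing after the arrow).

aa->; ab->; baa->a; bba->ba

  | baaba => aba => a
  | bba => ba
  | bbb
  | baaaab => aaab => ab => ε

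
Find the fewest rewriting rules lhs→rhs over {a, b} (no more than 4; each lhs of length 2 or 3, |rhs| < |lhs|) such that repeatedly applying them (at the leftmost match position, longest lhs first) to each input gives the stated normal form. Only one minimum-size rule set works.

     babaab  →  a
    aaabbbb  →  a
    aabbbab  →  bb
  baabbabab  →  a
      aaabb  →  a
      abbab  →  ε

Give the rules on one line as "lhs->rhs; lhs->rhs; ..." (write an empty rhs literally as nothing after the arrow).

aab->; ab->a; ba->

  | babaab => baab => ab => a
  | aaabbbb => abbb => abb => ab => a
  | aabbbab => bbab => bb
  | baabbabab => abbabab => ababab => aabab => ab => a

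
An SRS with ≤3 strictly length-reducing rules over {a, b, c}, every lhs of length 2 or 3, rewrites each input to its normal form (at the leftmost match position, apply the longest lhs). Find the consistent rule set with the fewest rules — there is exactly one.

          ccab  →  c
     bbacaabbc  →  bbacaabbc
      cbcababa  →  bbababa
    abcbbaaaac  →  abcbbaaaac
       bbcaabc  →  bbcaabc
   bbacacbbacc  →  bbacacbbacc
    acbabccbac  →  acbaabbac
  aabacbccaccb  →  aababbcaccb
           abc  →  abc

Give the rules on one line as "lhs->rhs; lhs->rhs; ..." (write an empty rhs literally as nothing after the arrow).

bcc->ab; cab->; cbc->bb

  | ccab => c
  | bbacaabbc
  | cbcababa => bbababa
  | abcbbaaaac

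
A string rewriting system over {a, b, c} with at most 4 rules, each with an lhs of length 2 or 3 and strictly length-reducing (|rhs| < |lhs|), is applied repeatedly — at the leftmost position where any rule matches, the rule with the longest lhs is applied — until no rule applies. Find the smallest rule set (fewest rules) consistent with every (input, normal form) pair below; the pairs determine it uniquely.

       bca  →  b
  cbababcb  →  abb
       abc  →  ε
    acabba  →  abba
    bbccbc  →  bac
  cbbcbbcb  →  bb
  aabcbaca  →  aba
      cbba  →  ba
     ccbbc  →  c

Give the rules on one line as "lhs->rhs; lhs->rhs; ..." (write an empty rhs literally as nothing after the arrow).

abc->; bcc->ac; ca->; cb->

  | bca => b
  | cbababcb => ababcb => abb
  | abc => ε
  | acabba => abba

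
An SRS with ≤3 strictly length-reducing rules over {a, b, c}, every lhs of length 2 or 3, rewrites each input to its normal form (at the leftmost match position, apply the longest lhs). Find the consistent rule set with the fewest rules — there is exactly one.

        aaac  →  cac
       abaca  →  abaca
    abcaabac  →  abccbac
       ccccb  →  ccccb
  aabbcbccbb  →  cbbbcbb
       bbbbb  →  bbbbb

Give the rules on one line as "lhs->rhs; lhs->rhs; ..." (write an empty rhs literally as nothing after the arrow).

aa->c; cbc->b

  | aaac => cac
  | abaca
  | abcaabac => abccbac
  | ccccb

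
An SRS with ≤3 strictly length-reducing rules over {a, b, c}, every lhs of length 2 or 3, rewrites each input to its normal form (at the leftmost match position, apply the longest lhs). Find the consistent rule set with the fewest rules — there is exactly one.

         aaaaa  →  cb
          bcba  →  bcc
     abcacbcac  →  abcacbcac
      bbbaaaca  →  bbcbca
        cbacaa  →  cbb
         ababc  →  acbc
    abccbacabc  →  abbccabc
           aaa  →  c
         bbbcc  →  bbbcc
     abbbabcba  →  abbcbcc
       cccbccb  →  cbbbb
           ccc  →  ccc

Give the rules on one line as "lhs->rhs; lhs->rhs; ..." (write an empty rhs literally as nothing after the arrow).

aa->b; ba->c; ccb->bb

  | aaaaa => baaa => caa => cb
  | bcba => bcc
  | abcacbcac
  | bbbaaaca => bbcaaca => bbcbca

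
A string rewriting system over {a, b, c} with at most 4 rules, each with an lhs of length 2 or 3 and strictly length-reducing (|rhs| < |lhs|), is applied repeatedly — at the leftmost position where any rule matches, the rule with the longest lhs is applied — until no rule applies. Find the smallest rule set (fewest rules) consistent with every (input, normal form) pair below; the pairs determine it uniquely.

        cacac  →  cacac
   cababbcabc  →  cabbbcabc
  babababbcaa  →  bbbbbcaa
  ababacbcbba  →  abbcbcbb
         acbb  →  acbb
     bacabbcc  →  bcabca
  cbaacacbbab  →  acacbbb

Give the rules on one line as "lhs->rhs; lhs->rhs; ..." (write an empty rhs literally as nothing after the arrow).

ba->b; bcc->ca; cba->

  | cacac
  | cababbcabc => cabbbcabc
  | babababbcaa => bbababbcaa => bbbabbcaa => bbbbbcaa
  | ababacbcbba => abbacbcbba => abbcbcbba => abbcbcbb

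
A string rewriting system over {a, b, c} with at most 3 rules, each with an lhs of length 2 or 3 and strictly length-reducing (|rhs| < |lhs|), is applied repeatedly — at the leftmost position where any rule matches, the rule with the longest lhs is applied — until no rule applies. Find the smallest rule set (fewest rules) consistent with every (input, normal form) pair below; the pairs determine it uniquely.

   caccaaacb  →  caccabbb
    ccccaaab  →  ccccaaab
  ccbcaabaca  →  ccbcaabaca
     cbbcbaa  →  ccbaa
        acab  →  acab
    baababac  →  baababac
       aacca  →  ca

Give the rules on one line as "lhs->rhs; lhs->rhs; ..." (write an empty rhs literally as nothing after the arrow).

aac->bb; bbc->c

  | caccaaacb => caccabbb
  | ccccaaab
  | ccbcaabaca
  | cbbcbaa => ccbaa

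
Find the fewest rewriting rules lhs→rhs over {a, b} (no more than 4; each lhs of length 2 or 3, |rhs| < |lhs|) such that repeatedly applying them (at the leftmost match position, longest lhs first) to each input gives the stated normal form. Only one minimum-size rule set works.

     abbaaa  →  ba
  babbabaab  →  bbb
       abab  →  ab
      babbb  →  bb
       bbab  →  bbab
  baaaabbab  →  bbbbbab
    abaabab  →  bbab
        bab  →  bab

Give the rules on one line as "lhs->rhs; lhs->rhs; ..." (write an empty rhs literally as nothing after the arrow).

aa->b; aba->a; abb->

  | abbaaa => aaa => ba
  | babbabaab => babaab => baab => bbb
  | abab => ab
  | babbb => bb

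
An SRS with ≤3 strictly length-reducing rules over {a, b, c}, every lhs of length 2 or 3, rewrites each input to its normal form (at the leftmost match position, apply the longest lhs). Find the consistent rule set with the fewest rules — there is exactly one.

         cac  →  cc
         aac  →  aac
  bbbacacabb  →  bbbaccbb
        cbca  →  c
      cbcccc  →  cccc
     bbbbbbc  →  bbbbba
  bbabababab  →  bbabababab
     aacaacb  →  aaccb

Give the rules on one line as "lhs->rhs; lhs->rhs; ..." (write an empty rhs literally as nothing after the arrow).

bc->a; ca->c

  | cac => cc
  | aac
  | bbbacacabb => bbbaccabb => bbbaccbb
  | cbca => caa => ca => c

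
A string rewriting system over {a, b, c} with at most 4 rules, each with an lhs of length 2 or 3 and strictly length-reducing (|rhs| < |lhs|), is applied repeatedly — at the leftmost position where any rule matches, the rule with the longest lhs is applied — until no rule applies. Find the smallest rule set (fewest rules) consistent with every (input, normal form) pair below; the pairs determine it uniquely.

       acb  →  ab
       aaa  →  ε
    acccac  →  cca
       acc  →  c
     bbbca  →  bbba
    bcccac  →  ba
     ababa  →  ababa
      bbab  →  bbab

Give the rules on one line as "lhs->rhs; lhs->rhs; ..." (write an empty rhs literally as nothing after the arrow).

aaa->; ac->a; acc->c; bc->b

  | acb => ab
  | aaa => ε
  | acccac => ccac => cca
  | acc => c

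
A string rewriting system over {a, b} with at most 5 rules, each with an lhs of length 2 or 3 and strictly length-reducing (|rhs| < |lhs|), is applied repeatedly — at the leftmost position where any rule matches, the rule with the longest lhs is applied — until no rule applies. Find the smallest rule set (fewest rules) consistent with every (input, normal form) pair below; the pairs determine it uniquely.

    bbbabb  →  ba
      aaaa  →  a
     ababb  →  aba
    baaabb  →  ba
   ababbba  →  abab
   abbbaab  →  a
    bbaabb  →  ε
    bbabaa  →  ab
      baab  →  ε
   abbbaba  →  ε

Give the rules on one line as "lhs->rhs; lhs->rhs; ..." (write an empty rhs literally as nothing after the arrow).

aa->; aaa->; bb->; bbb->ba

  | bbbabb => baabb => bbb => ba
  | aaaa => a
  | ababb => aba
  | baaabb => bbb => ba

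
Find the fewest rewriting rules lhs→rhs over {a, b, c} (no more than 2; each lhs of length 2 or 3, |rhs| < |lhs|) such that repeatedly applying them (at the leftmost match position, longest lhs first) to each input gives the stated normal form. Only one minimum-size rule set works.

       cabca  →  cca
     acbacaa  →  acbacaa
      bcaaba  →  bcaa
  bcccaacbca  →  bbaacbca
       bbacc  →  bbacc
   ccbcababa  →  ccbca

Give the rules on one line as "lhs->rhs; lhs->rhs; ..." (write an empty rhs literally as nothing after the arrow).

ab->; ccc->b

  | cabca => cca
  | acbacaa
  | bcaaba => bcaa
  | bcccaacbca => bbaacbca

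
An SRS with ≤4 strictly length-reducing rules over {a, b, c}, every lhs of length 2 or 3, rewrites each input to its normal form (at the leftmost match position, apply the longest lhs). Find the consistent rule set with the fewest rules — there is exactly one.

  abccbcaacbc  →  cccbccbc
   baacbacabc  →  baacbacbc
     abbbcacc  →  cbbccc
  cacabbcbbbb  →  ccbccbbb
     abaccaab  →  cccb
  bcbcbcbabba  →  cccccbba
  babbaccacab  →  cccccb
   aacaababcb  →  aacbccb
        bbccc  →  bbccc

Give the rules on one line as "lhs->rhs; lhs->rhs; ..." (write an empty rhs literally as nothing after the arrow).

ab->c; bcb->cc; ca->c

  | abccbcaacbc => cccbcaacbc => cccbcacbc => cccbccbc
  | baacbacabc => baacbacbc
  | abbbcacc => cbbcacc => cbbccc
  | cacabbcbbbb => ccabbcbbbb => ccbbcbbbb => ccbccbbb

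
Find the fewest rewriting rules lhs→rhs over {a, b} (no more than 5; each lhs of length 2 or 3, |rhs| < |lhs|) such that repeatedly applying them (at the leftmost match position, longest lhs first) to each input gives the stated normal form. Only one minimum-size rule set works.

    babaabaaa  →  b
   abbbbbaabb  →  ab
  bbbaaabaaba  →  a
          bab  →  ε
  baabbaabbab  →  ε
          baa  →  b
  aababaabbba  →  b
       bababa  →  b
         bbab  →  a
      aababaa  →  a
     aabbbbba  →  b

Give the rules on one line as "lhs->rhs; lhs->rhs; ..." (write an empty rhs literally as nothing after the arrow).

  | babaabaaa => aabaaa => bbaaa => aaaa => baa => aa => b
  | abbbbbaabb => aabbbaabb => bbbbaabb => abbaabb => aaaabb => baabb => aabb => bbb => ab
  | bbbaaabaaba => abaaabaaba => aaaabaaba => baabaaba => aabaaba => bbaaba => aaaba => baba => a
  | bab => ε

aa->b; ba->a; bab->; bb->a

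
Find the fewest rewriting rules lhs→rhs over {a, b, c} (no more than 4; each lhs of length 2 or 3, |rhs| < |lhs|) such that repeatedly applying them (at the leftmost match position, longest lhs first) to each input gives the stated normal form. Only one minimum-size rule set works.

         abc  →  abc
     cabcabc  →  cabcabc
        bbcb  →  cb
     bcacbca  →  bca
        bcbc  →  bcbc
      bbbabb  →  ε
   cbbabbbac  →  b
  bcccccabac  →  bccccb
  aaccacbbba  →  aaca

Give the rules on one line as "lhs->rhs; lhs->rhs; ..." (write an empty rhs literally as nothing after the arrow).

  | abc
  | cabcabc
  | bbcb => cb
  | bcacbca => bbbca => bca

ba->; bb->; cac->b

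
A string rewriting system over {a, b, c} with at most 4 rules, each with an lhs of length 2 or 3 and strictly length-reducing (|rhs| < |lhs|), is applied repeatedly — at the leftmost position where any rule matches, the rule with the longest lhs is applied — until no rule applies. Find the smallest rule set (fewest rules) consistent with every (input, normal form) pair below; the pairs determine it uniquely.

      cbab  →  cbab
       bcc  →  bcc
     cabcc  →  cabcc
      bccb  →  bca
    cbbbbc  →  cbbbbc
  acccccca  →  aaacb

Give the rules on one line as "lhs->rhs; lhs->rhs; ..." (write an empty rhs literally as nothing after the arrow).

  | cbab
  | bcc
  | cabcc
  | bccb => bca

cca->cb; ccb->ca; ccc->ac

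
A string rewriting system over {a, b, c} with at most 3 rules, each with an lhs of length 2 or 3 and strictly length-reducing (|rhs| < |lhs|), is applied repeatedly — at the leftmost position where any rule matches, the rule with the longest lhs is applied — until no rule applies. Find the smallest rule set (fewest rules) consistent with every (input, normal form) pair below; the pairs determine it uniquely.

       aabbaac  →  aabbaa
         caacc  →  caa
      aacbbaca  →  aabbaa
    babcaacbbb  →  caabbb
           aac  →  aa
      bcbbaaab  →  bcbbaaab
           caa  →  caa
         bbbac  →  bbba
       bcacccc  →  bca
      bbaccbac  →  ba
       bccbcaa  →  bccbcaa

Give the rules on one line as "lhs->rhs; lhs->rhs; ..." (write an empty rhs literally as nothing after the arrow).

ac->a; bab->

  | aabbaac => aabbaa
  | caacc => caac => caa
  | aacbbaca => aabbaca => aabbaa
  | babcaacbbb => caacbbb => caabbb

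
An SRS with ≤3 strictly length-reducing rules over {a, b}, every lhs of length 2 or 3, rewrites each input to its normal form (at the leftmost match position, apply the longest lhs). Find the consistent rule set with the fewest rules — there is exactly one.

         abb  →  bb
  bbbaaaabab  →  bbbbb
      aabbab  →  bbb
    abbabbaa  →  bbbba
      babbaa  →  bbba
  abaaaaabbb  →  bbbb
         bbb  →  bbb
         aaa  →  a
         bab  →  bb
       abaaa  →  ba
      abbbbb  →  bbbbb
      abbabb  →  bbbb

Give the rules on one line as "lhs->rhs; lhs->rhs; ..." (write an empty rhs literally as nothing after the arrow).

  | abb => bb
  | bbbaaaabab => bbbaaabab => bbbaabab => bbbabab => bbbbab => bbbbb
  | aabbab => abbab => bbab => bbb
  | abbabbaa => bbabbaa => bbbbaa => bbbba

aa->a; ab->b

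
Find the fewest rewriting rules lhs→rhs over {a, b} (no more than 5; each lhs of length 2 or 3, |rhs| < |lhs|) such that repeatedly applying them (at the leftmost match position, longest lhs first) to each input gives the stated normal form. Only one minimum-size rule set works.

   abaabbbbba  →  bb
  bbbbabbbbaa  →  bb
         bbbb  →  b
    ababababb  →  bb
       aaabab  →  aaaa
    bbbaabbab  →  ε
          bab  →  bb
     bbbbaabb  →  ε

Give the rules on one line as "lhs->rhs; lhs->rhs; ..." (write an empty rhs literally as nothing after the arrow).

ab->a; abb->bb; ba->b; bbb->

  | abaabbbbba => aaabbbbba => aabbbbba => abbbbba => bbbbba => bba => bb
  | bbbbabbbbaa => babbbbaa => bbbbbaa => bbaa => bba => bb
  | bbbb => b
  | ababababb => aabababb => aaababb => aaaabb => aaabb => aabb => abb => bb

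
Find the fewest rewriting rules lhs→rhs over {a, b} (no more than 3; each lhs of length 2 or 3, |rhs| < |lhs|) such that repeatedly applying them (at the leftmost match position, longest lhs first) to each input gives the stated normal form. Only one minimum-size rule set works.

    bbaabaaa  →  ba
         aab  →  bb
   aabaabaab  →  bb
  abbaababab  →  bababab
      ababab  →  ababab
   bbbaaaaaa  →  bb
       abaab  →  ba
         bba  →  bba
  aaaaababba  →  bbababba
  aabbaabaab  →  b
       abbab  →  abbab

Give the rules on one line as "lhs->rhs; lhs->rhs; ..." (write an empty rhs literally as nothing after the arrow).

  | bbaabaaa => bbbbaaa => aabaaa => bbaaa => bbba => aaa => ba
  | aab => bb
  | aabaabaab => bbaabaab => bbbbaab => aabaab => bbaab => bbbb => aab => bb
  | abbaababab => abbbbabab => aaababab => bababab

aa->b; bbb->aa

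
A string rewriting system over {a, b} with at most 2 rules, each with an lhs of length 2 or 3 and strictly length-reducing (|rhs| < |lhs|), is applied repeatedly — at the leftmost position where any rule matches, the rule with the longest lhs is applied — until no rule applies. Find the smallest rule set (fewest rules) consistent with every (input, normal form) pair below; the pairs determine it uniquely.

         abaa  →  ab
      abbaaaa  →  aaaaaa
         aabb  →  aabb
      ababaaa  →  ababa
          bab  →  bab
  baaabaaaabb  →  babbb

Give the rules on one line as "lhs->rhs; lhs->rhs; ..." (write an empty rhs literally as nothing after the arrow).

baa->b; bba->aa

  | abaa => ab
  | abbaaaa => aaaaaa
  | aabb
  | ababaaa => ababa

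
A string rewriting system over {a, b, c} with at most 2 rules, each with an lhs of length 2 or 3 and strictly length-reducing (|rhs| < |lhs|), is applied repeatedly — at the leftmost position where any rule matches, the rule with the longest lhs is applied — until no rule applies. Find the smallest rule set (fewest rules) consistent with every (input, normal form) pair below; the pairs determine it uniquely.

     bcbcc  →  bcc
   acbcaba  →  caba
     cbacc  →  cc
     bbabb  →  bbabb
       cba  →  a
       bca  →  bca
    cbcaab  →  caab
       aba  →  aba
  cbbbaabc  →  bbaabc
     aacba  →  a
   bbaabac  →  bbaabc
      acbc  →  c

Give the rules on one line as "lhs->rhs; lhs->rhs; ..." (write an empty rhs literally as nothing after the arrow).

  | bcbcc => bcc
  | acbcaba => cbcaba => caba
  | cbacc => acc => cc
  | bbabb

ac->c; cb->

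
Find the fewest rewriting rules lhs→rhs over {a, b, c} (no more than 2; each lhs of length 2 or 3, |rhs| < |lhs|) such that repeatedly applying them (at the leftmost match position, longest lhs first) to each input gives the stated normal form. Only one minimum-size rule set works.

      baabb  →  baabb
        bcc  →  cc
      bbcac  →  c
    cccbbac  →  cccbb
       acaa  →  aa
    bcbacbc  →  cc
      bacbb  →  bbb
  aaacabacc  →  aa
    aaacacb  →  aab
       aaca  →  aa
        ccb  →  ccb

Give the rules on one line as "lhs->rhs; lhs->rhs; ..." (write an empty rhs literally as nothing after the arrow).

  | baabb
  | bcc => cc
  | bbcac => bcac => cac => c
  | cccbbac => cccbb

ac->; bc->c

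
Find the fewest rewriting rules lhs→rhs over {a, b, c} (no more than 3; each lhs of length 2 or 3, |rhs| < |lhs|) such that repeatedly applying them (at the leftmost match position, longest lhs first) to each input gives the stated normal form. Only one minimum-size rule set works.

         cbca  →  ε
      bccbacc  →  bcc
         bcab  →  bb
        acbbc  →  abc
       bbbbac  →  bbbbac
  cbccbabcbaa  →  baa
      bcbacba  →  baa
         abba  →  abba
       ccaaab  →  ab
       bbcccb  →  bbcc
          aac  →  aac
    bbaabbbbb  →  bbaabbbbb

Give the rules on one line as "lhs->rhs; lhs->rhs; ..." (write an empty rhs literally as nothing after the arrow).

  | cbca => ca => ε
  | bccbacc => bcacc => bcc
  | bcab => bb
  | acbbc => abc

ca->; cb->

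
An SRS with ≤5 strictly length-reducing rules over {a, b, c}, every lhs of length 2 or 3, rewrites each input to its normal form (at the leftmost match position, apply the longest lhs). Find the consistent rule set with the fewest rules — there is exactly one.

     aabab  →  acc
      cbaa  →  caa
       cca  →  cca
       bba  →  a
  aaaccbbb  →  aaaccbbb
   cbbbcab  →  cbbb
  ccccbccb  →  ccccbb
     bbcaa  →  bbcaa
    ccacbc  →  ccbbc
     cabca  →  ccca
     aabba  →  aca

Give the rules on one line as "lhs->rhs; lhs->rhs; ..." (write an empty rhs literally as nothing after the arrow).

  | aabab => acab => acc
  | cbaa => caa
  | cca
  | bba => ba => a

ab->c; ba->a; bcc->b; cac->cb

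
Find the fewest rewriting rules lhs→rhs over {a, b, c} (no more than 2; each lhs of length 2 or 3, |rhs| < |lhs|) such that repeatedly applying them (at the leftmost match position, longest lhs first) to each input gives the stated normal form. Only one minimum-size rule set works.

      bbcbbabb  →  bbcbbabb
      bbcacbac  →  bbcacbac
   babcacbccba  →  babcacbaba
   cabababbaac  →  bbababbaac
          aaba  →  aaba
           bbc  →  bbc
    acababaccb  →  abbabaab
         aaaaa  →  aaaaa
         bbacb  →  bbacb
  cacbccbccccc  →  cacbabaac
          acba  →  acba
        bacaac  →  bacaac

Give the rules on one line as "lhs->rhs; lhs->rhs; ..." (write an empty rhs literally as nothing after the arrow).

cab->bb; cc->a

  | bbcbbabb
  | bbcacbac
  | babcacbccba => babcacbaba
  | cabababbaac => bbababbaac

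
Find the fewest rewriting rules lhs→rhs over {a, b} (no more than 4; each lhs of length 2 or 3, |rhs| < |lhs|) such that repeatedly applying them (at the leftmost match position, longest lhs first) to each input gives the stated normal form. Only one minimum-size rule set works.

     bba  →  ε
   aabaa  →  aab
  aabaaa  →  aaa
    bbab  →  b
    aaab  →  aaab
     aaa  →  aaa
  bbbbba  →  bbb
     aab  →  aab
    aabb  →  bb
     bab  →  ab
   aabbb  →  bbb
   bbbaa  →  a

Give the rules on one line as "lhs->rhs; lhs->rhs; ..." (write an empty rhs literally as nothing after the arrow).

  | bba => ε
  | aabaa => aab
  | aabaaa => aaba => aaa
  | bbab => b

abb->bb; ba->a; baa->b; bba->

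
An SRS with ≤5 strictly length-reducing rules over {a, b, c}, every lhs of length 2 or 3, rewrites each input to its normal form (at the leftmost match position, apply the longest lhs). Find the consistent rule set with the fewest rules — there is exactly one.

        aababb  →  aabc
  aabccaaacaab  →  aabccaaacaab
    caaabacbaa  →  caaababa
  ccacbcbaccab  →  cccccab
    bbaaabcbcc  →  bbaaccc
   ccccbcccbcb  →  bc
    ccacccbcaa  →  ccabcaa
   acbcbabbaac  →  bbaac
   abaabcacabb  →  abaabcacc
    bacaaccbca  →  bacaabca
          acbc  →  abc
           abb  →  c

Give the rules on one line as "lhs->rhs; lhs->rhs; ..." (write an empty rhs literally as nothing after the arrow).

abb->c; bbb->bc; cb->b; cba->b

  | aababb => aabc
  | aabccaaacaab
  | caaabacbaa => caaababa
  | ccacbcbaccab => ccabcbaccab => ccabbccab => cccccab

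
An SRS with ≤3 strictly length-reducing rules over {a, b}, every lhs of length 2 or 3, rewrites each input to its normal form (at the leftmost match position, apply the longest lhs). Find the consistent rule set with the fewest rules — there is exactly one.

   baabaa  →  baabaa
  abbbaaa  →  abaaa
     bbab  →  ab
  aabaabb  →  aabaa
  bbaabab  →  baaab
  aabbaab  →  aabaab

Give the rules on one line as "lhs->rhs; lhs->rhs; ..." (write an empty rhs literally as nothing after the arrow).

  | baabaa
  | abbbaaa => abaaa
  | bbab => bab => ab
  | aabaabb => aabaa

bab->ab; bb->; bba->ba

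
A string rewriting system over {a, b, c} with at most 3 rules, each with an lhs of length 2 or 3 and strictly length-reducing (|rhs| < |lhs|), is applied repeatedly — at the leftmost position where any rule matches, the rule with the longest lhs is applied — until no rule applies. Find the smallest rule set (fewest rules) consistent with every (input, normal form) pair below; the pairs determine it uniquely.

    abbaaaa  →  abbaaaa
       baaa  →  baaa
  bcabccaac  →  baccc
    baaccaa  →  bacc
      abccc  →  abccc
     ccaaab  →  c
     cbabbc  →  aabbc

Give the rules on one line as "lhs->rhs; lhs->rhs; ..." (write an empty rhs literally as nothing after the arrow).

aac->ac; ca->c; cb->a

  | abbaaaa
  | baaa
  | bcabccaac => bcbccaac => baccaac => baccac => baccc
  | baaccaa => baccaa => bacca => bacc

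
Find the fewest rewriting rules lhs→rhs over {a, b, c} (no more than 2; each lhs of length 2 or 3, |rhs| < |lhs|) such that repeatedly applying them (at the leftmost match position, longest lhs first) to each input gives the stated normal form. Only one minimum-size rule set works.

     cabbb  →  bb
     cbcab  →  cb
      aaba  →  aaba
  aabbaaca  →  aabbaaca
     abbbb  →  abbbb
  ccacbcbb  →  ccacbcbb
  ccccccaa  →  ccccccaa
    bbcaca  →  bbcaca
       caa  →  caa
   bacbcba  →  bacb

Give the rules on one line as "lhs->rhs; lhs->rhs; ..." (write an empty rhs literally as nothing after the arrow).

cab->; cba->

  | cabbb => bb
  | cbcab => cb
  | aaba
  | aabbaaca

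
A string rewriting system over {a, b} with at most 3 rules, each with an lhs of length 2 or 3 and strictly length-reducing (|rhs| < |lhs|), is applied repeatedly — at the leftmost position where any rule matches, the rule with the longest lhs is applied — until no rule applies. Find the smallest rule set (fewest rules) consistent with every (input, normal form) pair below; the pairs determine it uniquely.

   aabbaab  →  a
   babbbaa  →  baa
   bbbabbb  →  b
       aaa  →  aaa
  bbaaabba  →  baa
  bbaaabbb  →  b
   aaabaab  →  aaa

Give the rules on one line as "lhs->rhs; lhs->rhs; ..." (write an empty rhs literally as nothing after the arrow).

ab->; bb->b

  | aabbaab => abaab => aab => a
  | babbbaa => bbbaa => bbaa => baa
  | bbbabbb => bbabbb => babbb => bbb => bb => b
  | aaa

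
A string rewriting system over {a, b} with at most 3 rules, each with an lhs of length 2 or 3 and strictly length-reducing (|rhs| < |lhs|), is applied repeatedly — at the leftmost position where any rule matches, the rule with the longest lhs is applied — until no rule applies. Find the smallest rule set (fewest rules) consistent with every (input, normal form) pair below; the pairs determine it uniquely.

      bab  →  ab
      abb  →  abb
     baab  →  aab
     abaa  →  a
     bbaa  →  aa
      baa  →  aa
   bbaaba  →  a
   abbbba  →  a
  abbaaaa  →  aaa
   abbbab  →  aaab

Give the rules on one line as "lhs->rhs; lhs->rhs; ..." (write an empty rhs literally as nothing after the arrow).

  | bab => ab
  | abb
  | baab => aab
  | abaa => a

aba->; ba->a; bbb->a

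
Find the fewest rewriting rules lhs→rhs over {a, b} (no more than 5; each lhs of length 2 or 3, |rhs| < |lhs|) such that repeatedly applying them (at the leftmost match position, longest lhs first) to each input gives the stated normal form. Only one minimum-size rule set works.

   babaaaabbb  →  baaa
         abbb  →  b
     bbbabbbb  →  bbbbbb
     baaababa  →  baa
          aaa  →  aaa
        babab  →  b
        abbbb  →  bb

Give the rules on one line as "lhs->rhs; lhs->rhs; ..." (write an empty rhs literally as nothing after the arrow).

ab->a; aba->b; abb->; bab->b

  | babaaaabbb => baaaabbb => baaab => baaa
  | abbb => b
  | bbbabbbb => bbbbbb
  | baaababa => baabba => baa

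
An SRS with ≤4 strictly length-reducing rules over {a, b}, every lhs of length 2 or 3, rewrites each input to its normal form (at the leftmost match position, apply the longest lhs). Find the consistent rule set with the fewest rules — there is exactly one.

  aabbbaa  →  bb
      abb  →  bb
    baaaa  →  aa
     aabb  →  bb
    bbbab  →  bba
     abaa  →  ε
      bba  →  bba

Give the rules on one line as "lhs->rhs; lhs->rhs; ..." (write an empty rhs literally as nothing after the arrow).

  | aabbbaa => abbbaa => bbbaa => bb
  | abb => bb
  | baaaa => aa
  | aabb => abb => bb

ab->b; baa->; bab->a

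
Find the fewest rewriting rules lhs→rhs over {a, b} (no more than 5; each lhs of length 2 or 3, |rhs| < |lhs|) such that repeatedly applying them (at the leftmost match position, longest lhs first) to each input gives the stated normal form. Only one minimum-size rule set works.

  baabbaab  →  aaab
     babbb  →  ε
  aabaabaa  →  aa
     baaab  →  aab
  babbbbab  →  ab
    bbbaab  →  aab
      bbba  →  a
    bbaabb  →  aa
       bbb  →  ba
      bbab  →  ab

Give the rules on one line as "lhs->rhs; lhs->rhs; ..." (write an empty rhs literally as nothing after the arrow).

aba->b; baa->a; bb->; bbb->ba

  | baabbaab => abbaab => aaab
  | babbb => baba => bb => ε
  | aabaabaa => ababaa => bbaa => aa
  | baaab => aab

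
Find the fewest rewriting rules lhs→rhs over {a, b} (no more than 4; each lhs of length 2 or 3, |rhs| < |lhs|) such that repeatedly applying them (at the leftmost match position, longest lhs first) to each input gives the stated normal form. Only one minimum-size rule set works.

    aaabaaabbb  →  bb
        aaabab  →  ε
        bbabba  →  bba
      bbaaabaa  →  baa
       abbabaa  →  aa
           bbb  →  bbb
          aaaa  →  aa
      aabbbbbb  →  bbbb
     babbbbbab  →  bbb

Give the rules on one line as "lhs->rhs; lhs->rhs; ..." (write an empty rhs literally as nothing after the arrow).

aaa->a; ab->; bab->

  | aaabaaabbb => abaaabbb => aaabbb => abbb => bb
  | aaabab => abab => ab => ε
  | bbabba => bba
  | bbaaabaa => bbabaa => baa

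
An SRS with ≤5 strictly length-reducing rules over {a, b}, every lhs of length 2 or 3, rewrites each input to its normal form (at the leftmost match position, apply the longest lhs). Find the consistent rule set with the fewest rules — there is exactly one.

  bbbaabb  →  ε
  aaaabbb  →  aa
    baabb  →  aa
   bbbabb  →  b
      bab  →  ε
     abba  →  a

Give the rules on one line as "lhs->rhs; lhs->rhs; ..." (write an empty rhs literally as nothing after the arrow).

  | bbbaabb => aaaabb => bbabb => abb => bb => ε
  | aaaabbb => bbabbb => abbb => bbb => aa
  | baabb => babb => bbb => aa
  | bbbabb => aaabb => bbbb => aab => ab => b

aaa->bb; ab->b; bb->; bbb->aa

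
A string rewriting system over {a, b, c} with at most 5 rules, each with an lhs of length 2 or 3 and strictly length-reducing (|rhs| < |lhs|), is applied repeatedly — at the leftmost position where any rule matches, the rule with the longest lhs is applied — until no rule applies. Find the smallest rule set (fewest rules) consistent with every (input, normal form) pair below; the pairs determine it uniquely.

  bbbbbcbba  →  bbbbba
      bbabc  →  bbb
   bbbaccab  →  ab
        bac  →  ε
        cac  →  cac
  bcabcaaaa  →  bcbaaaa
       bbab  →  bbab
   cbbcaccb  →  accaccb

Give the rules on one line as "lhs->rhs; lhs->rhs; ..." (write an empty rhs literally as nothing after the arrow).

abc->b; bac->; bbc->; cbb->ac

  | bbbbbcbba => bbbbba
  | bbabc => bbb
  | bbbaccab => bbcab => ab
  | bac => ε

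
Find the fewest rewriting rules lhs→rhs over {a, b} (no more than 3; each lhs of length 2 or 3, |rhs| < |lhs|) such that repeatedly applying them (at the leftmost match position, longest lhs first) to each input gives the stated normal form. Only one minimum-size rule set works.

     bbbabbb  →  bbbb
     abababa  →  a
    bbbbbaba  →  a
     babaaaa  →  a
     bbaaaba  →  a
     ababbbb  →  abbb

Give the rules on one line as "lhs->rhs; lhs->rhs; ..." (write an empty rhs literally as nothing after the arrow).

aa->a; ba->a; bab->

  | bbbabbb => bbbb
  | abababa => aaba => aba => aa => a
  | bbbbbaba => bbbba => bbba => bba => ba => a
  | babaaaa => aaaa => aaa => aa => a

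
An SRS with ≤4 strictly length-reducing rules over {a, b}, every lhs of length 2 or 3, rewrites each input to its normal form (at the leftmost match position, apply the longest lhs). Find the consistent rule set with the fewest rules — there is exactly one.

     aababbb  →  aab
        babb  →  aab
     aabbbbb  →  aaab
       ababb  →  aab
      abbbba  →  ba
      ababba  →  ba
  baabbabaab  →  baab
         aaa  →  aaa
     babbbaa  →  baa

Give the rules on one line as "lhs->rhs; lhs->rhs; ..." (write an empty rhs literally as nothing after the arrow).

aba->ba; bab->aa; bb->b; bbb->a

  | aababbb => ababbb => babbb => aabb => aab
  | babb => aab
  | aabbbbb => aaabb => aaab
  | ababb => babb => aab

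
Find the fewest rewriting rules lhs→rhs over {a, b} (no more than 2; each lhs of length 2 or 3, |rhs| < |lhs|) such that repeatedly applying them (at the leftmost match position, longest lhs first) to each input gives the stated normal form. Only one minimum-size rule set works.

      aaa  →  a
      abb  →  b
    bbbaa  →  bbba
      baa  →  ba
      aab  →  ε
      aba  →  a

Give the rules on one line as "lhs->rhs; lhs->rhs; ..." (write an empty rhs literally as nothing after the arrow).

aa->a; ab->

  | aaa => aa => a
  | abb => b
  | bbbaa => bbba
  | baa => ba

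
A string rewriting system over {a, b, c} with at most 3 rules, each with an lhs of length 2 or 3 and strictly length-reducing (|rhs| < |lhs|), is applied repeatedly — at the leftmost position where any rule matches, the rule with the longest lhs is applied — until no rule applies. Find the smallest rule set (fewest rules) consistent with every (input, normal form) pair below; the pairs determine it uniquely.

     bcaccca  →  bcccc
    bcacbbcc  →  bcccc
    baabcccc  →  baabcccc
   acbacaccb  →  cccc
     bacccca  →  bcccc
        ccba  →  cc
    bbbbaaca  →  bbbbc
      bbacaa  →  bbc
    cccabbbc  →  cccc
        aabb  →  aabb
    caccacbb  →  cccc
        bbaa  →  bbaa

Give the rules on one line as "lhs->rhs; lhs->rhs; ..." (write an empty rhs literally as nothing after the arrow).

ac->c; ca->c; cb->c

  | bcaccca => bcccca => bcccc
  | bcacbbcc => bccbbcc => bccbcc => bcccc
  | baabcccc
  | acbacaccb => cbacaccb => cacaccb => ccaccb => ccccb => cccc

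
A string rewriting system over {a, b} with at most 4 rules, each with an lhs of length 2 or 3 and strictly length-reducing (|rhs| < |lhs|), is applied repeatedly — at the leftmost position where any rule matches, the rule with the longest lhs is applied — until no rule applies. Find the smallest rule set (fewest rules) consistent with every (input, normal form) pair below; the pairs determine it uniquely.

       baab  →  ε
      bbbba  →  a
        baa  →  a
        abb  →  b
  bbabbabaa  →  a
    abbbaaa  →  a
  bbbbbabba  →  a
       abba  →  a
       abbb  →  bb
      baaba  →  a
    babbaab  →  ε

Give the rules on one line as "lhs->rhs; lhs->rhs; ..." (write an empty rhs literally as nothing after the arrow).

aa->a; ab->; ba->a

  | baab => aab => ab => ε
  | bbbba => bbba => bba => ba => a
  | baa => aa => a
  | abb => b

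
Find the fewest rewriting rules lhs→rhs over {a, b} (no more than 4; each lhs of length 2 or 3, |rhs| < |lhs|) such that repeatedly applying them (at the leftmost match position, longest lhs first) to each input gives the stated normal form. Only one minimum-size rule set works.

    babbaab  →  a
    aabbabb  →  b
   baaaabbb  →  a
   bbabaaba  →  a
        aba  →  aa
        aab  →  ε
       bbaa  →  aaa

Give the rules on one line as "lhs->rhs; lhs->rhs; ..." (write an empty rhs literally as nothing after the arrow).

  | babbaab => bbbaab => abaab => aaab => a
  | aabbabb => babb => bbb => ab => b
  | baaaabbb => baabb => bb => a
  | bbabaaba => aabaaba => aaba => a

aab->; ab->b; aba->aa; bb->a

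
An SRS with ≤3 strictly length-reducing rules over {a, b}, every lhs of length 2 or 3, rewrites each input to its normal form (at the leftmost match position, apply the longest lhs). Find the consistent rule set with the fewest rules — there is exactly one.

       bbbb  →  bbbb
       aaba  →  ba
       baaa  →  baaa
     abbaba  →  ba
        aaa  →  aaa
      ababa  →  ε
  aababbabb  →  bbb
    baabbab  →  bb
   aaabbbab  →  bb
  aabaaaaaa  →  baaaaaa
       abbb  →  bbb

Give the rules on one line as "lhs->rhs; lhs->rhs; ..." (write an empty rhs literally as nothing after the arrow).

ab->b; bba->

  | bbbb
  | aaba => aba => ba
  | baaa
  | abbaba => bbaba => ba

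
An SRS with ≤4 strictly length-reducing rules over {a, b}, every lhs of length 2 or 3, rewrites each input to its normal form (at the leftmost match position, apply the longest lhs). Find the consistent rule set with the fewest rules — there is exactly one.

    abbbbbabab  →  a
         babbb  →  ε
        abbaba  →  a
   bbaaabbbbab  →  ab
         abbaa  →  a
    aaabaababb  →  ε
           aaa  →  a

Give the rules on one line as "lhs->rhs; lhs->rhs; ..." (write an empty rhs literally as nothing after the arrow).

aa->; ba->; bab->ba; bbb->bb

  | abbbbbabab => abbbbabab => abbbabab => abbabab => abbaab => abab => aba => a
  | babbb => babb => bab => ba => ε
  | abbaba => abbaa => aba => a
  | bbaaabbbbab => baabbbbab => abbbbab => abbbab => abbab => abba => ab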